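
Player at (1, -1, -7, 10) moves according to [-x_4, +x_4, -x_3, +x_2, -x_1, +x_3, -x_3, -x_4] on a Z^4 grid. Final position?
(0, 0, -8, 9)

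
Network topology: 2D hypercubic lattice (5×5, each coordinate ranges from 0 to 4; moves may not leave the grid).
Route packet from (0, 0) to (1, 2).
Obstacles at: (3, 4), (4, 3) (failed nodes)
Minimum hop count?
3
(one shortest path: (0, 0) → (1, 0) → (1, 1) → (1, 2))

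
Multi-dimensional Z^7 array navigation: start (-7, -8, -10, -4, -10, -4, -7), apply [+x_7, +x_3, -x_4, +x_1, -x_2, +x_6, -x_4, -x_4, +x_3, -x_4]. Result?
(-6, -9, -8, -8, -10, -3, -6)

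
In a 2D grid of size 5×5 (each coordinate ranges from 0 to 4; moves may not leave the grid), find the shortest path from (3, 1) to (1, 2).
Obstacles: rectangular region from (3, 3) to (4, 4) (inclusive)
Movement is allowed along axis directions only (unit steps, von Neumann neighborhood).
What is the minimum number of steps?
3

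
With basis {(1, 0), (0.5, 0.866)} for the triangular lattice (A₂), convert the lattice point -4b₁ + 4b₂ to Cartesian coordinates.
(-2, 3.464)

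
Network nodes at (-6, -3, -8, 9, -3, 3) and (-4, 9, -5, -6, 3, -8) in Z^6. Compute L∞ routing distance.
15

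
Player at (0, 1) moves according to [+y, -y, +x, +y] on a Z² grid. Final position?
(1, 2)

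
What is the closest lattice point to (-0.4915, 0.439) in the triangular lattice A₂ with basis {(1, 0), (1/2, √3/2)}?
(-0.5, 0.866)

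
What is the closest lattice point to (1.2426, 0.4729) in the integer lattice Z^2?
(1, 0)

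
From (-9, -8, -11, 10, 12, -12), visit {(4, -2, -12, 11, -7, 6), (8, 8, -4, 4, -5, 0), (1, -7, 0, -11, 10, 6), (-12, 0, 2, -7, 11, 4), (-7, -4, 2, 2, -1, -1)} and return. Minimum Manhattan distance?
262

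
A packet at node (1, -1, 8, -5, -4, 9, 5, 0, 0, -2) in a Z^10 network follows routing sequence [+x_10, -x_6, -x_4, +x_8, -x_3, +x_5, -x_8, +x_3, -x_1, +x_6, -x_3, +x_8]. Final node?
(0, -1, 7, -6, -3, 9, 5, 1, 0, -1)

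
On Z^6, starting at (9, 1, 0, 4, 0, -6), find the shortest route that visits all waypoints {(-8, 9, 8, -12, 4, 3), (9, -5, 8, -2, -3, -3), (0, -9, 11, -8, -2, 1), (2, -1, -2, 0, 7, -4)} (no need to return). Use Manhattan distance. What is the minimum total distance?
126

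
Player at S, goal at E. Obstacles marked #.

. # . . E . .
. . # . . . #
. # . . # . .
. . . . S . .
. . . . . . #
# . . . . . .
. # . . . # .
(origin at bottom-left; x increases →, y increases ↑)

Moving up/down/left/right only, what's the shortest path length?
5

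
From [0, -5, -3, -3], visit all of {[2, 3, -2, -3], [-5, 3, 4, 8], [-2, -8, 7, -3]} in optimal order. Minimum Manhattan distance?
63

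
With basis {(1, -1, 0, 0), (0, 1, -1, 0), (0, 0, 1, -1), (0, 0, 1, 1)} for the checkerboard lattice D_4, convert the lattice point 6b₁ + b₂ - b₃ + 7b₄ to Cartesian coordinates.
(6, -5, 5, 8)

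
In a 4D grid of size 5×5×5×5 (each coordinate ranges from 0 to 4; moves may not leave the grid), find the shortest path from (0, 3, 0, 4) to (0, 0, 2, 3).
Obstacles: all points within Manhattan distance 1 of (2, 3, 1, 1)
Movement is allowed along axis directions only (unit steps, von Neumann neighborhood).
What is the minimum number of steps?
6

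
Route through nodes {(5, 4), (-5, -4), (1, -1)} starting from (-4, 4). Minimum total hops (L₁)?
27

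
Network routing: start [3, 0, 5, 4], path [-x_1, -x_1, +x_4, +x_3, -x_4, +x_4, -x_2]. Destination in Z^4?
(1, -1, 6, 5)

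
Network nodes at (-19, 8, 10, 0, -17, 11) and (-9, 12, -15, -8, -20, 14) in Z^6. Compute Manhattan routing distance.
53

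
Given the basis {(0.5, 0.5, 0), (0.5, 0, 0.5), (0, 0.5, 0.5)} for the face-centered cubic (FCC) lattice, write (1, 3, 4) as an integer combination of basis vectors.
2b₂ + 6b₃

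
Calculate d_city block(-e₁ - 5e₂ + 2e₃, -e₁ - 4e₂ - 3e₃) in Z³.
6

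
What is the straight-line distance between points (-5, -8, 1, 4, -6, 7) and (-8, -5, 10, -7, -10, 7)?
15.3623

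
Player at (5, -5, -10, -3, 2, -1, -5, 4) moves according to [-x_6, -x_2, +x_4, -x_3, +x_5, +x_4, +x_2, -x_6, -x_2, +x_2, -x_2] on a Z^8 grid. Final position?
(5, -6, -11, -1, 3, -3, -5, 4)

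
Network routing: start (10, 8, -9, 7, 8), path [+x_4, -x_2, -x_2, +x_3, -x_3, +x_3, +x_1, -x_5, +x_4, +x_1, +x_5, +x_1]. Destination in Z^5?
(13, 6, -8, 9, 8)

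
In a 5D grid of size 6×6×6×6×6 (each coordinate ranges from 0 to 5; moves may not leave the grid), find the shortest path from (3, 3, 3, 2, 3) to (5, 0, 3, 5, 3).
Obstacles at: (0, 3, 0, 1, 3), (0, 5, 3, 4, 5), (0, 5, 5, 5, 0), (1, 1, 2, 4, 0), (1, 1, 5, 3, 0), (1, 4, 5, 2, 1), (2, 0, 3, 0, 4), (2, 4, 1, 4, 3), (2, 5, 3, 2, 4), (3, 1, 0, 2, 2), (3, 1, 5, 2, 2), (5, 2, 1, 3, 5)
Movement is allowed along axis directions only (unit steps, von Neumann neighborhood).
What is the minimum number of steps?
8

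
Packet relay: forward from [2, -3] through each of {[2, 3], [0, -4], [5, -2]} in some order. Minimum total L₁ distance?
18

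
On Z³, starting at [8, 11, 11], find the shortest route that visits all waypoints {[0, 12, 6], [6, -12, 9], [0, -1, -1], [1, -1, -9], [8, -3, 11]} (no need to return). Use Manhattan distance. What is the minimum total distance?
85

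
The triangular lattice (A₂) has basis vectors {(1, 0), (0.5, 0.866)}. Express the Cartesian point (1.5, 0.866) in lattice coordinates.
b₁ + b₂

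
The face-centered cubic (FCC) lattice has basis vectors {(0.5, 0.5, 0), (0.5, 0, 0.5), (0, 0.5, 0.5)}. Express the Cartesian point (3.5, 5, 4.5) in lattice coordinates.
4b₁ + 3b₂ + 6b₃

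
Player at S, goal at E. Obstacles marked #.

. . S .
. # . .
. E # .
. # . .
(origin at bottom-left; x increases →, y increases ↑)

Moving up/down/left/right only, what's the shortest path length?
5
(one shortest path: (2, 3) → (1, 3) → (0, 3) → (0, 2) → (0, 1) → (1, 1))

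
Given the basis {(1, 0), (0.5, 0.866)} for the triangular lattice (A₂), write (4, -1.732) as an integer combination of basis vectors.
5b₁ - 2b₂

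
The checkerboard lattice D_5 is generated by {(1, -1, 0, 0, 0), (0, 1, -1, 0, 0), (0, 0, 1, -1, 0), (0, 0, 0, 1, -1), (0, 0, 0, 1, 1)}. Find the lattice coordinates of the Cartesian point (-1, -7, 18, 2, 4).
-b₁ - 8b₂ + 10b₃ + 4b₄ + 8b₅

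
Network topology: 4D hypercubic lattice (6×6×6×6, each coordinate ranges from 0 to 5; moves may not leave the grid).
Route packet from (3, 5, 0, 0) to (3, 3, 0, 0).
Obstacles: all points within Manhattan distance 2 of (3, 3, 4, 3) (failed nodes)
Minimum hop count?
2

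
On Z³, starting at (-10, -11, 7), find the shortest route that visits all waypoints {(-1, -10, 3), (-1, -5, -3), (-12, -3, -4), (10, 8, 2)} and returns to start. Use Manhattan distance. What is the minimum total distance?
108
(one optimal route: (-10, -11, 7) → (-1, -10, 3) → (10, 8, 2) → (-1, -5, -3) → (-12, -3, -4) → (-10, -11, 7))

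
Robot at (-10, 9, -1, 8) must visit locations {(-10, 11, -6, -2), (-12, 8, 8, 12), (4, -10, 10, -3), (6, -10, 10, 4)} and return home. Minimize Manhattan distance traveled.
140
(one optimal route: (-10, 9, -1, 8) → (-10, 11, -6, -2) → (4, -10, 10, -3) → (6, -10, 10, 4) → (-12, 8, 8, 12) → (-10, 9, -1, 8))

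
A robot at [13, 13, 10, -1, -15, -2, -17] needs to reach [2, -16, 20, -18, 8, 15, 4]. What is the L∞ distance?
29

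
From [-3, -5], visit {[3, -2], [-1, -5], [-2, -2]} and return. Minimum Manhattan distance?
18
(one optimal route: (-3, -5) → (-1, -5) → (3, -2) → (-2, -2) → (-3, -5))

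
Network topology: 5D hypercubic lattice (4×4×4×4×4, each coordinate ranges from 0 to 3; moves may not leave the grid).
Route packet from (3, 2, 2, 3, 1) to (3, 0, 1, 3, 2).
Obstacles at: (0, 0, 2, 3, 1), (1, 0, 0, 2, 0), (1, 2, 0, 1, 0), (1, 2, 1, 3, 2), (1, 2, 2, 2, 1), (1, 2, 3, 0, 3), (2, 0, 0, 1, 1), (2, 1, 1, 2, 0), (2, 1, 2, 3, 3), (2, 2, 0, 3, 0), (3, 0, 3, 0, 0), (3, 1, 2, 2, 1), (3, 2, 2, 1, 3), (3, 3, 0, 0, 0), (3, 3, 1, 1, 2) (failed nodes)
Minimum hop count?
4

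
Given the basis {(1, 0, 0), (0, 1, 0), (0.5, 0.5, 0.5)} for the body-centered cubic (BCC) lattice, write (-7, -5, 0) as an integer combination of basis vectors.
-7b₁ - 5b₂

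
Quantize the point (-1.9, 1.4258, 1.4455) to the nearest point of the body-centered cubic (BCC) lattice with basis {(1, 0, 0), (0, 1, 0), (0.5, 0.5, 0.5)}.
(-1.5, 1.5, 1.5)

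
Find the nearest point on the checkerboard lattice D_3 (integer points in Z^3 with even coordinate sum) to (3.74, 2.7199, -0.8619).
(4, 3, -1)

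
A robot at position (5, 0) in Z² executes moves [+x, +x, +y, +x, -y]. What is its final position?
(8, 0)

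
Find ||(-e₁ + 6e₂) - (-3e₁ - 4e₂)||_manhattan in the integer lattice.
12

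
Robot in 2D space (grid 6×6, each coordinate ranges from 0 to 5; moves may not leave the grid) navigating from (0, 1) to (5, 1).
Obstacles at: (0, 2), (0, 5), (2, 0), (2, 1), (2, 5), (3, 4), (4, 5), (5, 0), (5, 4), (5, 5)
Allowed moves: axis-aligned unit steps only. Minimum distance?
7
(one shortest path: (0, 1) → (1, 1) → (1, 2) → (2, 2) → (3, 2) → (4, 2) → (5, 2) → (5, 1))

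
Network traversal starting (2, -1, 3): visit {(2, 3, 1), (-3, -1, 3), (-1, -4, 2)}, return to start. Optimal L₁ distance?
28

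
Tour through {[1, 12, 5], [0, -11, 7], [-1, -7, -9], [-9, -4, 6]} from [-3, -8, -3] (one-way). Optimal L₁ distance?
74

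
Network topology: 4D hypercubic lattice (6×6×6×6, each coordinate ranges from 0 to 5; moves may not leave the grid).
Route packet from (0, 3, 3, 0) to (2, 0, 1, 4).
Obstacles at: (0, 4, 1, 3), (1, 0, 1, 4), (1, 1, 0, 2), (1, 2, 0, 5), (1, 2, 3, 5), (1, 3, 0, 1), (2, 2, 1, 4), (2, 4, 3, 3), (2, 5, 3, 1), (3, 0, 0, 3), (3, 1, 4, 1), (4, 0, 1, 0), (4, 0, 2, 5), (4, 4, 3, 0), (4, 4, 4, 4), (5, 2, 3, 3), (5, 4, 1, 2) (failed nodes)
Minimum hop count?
11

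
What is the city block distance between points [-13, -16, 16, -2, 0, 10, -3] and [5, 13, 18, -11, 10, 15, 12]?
88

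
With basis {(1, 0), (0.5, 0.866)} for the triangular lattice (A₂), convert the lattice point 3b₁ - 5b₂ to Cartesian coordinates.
(0.5, -4.33)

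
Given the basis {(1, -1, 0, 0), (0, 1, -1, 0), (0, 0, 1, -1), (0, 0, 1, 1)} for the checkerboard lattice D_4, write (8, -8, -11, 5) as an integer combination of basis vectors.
8b₁ - 8b₃ - 3b₄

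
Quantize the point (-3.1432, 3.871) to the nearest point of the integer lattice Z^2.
(-3, 4)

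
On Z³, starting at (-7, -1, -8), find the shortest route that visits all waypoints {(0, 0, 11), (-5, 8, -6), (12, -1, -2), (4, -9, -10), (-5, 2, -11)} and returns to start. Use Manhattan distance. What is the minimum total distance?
120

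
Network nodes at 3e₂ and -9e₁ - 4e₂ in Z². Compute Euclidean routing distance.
11.4018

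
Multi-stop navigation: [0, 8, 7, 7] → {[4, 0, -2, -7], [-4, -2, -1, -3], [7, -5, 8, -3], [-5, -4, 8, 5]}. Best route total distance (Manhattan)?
77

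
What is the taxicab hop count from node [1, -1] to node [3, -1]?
2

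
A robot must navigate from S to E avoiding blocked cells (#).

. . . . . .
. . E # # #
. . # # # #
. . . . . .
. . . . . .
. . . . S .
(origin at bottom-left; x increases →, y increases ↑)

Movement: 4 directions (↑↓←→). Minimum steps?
8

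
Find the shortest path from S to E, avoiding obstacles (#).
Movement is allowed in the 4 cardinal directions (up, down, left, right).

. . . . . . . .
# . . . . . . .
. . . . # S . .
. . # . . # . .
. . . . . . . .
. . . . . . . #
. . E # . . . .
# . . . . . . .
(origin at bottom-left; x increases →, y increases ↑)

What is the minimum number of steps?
9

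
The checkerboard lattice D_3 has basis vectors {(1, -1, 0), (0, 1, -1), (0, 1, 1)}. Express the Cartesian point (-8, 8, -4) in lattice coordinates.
-8b₁ + 2b₂ - 2b₃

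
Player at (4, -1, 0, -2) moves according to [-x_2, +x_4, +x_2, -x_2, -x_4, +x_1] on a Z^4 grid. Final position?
(5, -2, 0, -2)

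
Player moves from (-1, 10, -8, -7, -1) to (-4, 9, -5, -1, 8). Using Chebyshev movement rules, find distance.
9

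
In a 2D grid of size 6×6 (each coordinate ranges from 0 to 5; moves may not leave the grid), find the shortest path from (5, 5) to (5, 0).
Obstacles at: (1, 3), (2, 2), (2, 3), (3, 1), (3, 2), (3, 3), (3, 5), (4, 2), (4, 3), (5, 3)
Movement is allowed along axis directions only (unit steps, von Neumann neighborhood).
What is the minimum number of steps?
15
(one shortest path: (5, 5) → (4, 5) → (4, 4) → (3, 4) → (2, 4) → (1, 4) → (0, 4) → (0, 3) → (0, 2) → (1, 2) → (1, 1) → (2, 1) → (2, 0) → (3, 0) → (4, 0) → (5, 0))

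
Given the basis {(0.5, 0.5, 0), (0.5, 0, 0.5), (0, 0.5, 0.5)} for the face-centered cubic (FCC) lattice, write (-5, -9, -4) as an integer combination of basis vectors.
-10b₁ - 8b₃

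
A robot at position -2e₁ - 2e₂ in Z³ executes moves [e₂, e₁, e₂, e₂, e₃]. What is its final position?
(-1, 1, 1)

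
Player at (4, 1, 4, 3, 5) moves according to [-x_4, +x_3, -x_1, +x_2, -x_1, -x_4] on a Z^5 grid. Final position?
(2, 2, 5, 1, 5)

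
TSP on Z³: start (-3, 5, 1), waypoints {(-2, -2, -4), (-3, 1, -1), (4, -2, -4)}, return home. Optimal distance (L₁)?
38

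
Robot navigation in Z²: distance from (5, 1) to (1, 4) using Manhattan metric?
7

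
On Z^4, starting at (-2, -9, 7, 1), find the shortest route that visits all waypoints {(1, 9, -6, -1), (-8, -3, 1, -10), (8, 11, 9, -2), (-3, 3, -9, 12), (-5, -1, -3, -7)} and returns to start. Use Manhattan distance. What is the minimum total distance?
158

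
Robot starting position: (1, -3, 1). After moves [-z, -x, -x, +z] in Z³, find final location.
(-1, -3, 1)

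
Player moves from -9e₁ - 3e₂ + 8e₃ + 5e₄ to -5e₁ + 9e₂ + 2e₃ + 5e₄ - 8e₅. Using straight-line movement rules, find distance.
16.1245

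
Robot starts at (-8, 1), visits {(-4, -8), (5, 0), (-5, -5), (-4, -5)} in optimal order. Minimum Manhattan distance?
30
(one optimal route: (-8, 1) → (-5, -5) → (-4, -8) → (-4, -5) → (5, 0))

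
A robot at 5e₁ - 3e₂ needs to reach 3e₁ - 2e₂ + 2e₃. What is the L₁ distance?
5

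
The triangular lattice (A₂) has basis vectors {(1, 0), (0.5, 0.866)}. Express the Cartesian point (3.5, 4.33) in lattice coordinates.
b₁ + 5b₂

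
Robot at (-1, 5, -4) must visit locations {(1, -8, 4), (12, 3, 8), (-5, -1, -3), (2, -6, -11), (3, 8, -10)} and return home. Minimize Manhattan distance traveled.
116
(one optimal route: (-1, 5, -4) → (-5, -1, -3) → (12, 3, 8) → (1, -8, 4) → (2, -6, -11) → (3, 8, -10) → (-1, 5, -4))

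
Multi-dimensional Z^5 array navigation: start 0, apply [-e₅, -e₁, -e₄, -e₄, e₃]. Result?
(-1, 0, 1, -2, -1)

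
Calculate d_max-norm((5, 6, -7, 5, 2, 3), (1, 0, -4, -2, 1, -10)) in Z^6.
13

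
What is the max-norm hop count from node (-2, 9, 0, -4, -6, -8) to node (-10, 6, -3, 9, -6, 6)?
14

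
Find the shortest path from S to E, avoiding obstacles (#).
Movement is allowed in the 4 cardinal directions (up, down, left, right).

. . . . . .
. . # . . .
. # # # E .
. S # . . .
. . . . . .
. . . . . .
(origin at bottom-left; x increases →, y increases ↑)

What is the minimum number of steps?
6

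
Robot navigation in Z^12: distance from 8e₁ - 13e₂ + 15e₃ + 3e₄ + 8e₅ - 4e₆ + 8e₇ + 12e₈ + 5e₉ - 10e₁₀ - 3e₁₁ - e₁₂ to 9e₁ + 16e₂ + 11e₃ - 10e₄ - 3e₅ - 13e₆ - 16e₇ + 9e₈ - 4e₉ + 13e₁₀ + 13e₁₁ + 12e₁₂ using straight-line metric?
53.376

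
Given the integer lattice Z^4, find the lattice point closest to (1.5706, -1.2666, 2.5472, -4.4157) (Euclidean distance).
(2, -1, 3, -4)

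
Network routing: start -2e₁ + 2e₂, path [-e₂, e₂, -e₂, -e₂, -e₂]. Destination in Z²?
(-2, -1)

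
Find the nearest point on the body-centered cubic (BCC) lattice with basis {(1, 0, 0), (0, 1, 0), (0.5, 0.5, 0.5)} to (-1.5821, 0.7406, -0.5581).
(-1.5, 0.5, -0.5)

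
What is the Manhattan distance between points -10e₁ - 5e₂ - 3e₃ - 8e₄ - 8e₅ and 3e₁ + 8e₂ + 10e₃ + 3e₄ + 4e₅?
62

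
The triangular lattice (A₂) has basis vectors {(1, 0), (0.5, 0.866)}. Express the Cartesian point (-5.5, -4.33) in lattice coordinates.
-3b₁ - 5b₂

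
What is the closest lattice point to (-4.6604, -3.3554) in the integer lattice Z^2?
(-5, -3)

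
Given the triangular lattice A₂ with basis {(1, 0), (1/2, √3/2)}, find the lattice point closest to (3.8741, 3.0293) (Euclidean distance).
(4, 3.464)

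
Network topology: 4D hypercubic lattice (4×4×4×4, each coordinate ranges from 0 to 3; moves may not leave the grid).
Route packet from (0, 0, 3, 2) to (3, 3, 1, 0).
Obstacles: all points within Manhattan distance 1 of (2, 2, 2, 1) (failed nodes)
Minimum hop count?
10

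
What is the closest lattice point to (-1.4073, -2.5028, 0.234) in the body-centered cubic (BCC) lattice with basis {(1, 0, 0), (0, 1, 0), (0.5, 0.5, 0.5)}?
(-1.5, -2.5, 0.5)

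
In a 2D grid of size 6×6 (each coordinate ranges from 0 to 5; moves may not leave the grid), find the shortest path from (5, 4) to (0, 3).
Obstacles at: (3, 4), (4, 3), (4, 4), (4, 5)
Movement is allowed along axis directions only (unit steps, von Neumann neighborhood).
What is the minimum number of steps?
8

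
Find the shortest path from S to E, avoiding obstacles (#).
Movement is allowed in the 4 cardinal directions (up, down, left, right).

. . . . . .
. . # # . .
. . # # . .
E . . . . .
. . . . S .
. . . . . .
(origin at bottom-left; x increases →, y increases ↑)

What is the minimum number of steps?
5
(one shortest path: (4, 1) → (3, 1) → (2, 1) → (1, 1) → (0, 1) → (0, 2))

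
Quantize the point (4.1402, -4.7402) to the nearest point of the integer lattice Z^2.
(4, -5)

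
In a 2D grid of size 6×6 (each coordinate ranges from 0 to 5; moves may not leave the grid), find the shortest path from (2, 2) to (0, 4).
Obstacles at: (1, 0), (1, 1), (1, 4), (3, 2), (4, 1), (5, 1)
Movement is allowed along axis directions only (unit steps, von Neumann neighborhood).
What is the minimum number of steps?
4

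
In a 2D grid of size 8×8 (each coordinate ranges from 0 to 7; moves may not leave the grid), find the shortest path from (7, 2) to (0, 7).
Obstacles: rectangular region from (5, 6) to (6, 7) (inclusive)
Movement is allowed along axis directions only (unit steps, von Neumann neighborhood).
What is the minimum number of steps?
12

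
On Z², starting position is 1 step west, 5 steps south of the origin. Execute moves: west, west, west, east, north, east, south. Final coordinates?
(-2, -5)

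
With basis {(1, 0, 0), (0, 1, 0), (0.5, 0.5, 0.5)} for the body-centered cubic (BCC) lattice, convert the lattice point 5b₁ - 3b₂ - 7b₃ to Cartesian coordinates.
(1.5, -6.5, -3.5)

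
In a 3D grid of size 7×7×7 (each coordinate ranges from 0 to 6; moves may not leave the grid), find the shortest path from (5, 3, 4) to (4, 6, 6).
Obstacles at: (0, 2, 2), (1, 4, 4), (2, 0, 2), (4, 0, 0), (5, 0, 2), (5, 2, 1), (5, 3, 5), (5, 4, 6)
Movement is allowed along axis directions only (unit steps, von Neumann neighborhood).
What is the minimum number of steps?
6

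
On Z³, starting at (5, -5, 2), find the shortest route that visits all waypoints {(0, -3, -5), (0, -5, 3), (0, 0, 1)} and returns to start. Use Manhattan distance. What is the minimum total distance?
36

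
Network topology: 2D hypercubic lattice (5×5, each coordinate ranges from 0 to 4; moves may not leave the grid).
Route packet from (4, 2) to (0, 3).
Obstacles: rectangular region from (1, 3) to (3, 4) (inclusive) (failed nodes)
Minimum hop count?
5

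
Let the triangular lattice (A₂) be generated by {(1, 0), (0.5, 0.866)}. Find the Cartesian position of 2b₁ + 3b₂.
(3.5, 2.598)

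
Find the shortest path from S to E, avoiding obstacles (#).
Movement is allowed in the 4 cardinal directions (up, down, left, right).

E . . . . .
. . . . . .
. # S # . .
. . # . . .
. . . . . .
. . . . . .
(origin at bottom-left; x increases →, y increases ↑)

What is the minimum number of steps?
4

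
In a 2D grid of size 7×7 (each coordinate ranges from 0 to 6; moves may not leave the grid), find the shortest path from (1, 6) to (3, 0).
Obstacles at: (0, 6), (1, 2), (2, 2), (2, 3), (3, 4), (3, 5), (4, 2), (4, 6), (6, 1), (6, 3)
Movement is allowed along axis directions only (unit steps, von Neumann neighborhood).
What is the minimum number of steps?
10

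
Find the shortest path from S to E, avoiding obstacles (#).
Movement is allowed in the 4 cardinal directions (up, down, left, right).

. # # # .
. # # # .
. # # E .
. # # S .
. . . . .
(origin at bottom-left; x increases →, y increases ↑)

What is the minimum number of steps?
1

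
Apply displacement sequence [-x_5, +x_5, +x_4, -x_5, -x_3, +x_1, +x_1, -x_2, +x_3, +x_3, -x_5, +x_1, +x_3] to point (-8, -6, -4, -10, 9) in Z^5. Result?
(-5, -7, -2, -9, 7)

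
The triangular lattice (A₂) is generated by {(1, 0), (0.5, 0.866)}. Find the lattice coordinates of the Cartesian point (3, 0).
3b₁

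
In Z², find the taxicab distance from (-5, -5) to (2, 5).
17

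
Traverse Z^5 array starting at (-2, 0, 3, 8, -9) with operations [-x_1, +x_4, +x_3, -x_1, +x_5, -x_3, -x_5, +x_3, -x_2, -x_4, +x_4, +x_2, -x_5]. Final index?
(-4, 0, 4, 9, -10)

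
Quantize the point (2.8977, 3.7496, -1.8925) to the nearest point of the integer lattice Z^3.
(3, 4, -2)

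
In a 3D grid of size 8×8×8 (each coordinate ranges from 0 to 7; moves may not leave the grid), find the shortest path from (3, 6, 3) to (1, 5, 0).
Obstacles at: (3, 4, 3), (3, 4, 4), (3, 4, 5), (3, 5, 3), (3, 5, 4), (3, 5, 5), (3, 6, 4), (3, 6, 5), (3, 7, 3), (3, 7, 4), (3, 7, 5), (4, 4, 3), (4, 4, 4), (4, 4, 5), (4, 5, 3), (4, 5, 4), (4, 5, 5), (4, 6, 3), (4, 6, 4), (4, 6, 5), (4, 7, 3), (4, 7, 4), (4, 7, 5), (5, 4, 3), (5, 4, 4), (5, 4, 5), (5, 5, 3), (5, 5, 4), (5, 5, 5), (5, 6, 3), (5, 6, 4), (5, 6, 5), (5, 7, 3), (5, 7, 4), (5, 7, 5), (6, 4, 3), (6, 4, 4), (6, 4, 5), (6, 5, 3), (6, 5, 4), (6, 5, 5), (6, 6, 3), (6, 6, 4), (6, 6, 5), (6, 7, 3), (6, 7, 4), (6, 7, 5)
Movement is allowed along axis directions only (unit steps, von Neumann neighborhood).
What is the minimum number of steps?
6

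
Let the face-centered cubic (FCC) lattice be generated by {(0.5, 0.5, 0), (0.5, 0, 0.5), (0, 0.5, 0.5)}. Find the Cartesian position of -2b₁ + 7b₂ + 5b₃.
(2.5, 1.5, 6)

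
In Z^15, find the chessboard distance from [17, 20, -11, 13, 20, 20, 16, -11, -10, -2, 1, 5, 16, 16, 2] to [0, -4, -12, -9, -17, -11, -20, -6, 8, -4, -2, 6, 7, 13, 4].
37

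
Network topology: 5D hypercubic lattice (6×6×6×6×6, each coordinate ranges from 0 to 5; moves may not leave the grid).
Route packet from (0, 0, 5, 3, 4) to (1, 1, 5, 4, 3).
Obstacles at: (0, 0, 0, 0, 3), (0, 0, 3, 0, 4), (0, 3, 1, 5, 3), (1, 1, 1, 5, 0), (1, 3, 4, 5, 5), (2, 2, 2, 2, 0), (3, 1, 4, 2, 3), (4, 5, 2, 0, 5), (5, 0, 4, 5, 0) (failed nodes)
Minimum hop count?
4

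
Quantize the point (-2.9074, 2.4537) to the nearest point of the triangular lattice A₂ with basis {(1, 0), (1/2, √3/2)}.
(-2.5, 2.598)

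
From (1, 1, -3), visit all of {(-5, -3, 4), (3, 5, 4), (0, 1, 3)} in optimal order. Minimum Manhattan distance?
31
(one optimal route: (1, 1, -3) → (3, 5, 4) → (0, 1, 3) → (-5, -3, 4))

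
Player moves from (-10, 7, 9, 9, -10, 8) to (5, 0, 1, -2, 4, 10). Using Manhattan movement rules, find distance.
57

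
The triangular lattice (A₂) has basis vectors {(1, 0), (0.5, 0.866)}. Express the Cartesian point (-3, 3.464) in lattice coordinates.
-5b₁ + 4b₂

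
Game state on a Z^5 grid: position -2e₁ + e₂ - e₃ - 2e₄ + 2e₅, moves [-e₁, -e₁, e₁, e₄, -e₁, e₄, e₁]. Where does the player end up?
(-3, 1, -1, 0, 2)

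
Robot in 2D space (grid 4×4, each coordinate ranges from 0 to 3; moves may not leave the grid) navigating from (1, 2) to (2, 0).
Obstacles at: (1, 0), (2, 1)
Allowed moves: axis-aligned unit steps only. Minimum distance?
5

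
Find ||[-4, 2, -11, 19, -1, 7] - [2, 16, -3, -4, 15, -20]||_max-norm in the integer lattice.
27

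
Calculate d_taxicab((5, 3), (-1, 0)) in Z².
9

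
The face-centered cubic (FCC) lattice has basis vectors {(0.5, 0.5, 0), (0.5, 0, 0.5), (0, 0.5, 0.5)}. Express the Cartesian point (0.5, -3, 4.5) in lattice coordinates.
-7b₁ + 8b₂ + b₃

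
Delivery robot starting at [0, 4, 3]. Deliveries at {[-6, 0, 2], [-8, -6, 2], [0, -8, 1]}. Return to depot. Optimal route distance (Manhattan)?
44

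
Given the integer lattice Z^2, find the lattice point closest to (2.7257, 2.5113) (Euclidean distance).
(3, 3)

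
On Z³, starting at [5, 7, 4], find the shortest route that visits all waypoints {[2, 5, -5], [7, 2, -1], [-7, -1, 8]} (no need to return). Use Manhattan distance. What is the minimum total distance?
52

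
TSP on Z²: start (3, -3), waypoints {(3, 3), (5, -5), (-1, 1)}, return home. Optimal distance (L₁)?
28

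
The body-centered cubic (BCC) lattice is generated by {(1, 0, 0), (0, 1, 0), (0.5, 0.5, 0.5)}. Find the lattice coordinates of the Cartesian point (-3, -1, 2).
-5b₁ - 3b₂ + 4b₃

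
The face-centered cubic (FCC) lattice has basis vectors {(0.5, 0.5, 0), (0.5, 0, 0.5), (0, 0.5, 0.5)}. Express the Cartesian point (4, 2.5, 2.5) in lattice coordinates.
4b₁ + 4b₂ + b₃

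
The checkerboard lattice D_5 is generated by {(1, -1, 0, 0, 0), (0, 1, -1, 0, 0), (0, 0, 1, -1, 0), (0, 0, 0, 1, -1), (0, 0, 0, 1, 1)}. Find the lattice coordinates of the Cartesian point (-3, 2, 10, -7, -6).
-3b₁ - b₂ + 9b₃ + 4b₄ - 2b₅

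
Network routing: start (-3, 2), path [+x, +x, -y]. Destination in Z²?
(-1, 1)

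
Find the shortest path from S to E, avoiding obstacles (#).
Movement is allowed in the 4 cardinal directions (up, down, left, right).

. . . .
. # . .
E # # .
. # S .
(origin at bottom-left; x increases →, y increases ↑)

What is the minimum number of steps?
9
(one shortest path: (2, 0) → (3, 0) → (3, 1) → (3, 2) → (2, 2) → (2, 3) → (1, 3) → (0, 3) → (0, 2) → (0, 1))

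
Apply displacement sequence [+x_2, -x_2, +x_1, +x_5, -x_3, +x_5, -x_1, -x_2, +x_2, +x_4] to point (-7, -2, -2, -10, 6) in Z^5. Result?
(-7, -2, -3, -9, 8)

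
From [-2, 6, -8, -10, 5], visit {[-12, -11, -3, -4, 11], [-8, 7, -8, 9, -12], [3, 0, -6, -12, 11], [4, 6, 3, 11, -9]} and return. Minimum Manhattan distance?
202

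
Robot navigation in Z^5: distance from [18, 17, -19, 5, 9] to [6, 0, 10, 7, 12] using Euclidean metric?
35.8748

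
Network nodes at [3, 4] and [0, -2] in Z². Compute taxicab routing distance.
9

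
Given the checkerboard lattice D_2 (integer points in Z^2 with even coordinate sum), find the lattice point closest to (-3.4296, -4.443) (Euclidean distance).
(-3, -5)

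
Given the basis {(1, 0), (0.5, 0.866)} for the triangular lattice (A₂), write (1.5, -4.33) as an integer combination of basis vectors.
4b₁ - 5b₂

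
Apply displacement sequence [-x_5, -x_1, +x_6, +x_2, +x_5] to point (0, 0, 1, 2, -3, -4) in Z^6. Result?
(-1, 1, 1, 2, -3, -3)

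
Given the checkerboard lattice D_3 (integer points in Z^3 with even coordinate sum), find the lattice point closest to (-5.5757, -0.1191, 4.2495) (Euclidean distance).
(-6, 0, 4)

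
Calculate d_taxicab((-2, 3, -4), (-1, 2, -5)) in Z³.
3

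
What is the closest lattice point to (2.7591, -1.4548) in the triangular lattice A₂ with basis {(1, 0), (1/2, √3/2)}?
(3, -1.732)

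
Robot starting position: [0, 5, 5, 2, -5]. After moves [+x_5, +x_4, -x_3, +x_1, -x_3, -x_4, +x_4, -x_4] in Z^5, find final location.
(1, 5, 3, 2, -4)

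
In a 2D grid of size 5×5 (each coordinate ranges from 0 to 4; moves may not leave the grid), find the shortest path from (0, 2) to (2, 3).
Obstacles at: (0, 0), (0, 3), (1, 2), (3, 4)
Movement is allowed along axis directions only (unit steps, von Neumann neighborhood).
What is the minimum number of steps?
5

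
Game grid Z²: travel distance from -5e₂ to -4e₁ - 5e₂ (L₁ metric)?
4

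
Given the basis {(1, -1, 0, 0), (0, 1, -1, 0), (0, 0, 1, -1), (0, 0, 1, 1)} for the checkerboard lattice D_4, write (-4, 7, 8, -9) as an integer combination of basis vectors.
-4b₁ + 3b₂ + 10b₃ + b₄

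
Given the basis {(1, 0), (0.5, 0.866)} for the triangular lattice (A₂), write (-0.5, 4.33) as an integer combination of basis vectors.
-3b₁ + 5b₂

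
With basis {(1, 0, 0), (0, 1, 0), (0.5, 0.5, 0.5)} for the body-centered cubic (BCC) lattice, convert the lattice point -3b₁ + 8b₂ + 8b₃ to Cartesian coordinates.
(1, 12, 4)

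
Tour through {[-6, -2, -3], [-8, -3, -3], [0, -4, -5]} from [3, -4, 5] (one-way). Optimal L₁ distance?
26
(one optimal route: (3, -4, 5) → (0, -4, -5) → (-6, -2, -3) → (-8, -3, -3))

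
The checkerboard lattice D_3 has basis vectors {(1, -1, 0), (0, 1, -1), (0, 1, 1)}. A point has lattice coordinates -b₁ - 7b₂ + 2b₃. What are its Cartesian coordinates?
(-1, -4, 9)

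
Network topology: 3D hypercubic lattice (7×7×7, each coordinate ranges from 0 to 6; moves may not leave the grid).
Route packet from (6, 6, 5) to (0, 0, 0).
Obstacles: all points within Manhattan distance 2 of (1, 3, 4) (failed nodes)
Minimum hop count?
17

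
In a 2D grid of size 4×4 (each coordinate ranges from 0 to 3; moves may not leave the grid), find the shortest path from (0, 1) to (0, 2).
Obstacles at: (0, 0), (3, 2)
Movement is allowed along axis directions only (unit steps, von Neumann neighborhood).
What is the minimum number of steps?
1
(one shortest path: (0, 1) → (0, 2))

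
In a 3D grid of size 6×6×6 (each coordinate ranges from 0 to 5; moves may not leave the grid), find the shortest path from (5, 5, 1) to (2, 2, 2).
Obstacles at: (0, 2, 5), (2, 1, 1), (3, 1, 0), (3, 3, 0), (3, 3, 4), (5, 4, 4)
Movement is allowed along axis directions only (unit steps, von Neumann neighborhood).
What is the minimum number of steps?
7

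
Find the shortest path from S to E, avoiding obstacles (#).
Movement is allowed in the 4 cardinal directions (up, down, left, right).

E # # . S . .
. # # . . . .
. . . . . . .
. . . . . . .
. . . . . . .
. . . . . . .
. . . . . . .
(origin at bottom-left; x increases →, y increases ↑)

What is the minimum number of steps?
8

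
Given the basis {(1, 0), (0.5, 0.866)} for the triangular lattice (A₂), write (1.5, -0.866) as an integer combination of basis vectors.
2b₁ - b₂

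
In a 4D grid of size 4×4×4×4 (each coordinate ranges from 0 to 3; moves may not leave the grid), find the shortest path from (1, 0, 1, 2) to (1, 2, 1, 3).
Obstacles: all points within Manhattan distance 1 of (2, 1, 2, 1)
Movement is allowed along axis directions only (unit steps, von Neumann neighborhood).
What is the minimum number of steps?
3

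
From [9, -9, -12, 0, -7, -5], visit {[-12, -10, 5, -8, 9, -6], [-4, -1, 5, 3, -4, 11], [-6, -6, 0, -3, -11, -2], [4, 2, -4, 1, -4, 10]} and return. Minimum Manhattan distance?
208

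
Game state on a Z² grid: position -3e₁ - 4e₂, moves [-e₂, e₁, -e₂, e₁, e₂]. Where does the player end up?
(-1, -5)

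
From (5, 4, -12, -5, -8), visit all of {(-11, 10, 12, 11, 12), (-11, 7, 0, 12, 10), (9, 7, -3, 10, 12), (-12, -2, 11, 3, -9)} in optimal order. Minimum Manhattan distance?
139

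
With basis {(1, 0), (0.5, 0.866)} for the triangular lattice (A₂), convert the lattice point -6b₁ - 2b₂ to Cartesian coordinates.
(-7, -1.732)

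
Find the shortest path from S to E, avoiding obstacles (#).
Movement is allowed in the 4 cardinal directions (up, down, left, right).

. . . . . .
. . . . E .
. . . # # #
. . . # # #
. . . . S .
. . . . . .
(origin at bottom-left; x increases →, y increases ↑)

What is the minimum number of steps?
7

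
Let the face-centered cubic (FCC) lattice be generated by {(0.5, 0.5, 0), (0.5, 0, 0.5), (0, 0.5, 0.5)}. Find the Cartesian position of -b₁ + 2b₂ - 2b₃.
(0.5, -1.5, 0)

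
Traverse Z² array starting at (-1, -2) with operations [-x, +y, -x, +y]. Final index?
(-3, 0)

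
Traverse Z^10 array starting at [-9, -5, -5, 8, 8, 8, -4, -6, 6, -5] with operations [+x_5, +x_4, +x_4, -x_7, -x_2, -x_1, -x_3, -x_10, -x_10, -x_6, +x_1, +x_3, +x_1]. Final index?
(-8, -6, -5, 10, 9, 7, -5, -6, 6, -7)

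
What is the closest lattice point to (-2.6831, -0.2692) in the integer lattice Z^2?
(-3, 0)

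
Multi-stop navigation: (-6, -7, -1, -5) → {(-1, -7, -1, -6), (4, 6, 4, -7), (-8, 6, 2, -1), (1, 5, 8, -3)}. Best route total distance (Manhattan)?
60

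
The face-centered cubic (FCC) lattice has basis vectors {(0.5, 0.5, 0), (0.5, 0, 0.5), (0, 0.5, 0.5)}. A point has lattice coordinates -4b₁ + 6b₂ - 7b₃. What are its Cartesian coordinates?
(1, -5.5, -0.5)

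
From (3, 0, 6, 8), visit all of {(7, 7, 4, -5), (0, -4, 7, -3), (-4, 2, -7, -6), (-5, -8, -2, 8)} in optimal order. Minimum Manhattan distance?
100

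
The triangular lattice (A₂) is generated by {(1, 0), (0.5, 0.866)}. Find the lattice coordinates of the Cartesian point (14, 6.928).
10b₁ + 8b₂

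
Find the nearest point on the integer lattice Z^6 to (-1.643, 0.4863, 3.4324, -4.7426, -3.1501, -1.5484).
(-2, 0, 3, -5, -3, -2)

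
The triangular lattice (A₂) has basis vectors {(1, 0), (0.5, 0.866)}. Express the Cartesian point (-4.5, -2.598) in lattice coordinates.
-3b₁ - 3b₂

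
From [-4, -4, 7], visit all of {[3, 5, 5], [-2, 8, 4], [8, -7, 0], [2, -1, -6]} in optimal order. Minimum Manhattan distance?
62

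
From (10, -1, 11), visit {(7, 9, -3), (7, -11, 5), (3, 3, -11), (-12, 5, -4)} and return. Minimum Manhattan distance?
128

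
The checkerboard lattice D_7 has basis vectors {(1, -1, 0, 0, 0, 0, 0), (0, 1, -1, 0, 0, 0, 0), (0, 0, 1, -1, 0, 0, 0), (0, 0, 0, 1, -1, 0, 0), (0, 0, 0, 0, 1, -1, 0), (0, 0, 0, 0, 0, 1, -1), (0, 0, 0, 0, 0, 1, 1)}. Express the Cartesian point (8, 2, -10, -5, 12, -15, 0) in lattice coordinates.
8b₁ + 10b₂ - 5b₄ + 7b₅ - 4b₆ - 4b₇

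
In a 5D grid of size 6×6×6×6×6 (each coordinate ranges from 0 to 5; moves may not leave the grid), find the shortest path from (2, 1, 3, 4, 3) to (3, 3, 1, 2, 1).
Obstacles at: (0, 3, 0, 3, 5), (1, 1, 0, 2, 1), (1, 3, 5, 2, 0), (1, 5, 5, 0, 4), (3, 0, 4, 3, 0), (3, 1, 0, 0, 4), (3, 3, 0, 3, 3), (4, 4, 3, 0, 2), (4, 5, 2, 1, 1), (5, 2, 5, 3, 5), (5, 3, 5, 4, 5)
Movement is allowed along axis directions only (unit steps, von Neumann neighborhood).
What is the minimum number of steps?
9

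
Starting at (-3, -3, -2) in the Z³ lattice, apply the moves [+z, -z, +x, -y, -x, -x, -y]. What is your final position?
(-4, -5, -2)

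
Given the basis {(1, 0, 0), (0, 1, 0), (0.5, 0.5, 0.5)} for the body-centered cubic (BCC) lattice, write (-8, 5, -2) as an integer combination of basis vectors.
-6b₁ + 7b₂ - 4b₃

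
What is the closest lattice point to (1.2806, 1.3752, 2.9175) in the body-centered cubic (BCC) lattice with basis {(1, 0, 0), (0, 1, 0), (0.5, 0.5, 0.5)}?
(1, 1, 3)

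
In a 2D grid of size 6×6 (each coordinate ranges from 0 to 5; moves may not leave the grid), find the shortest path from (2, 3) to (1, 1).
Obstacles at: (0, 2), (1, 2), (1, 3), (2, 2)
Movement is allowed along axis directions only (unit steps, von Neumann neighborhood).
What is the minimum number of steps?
5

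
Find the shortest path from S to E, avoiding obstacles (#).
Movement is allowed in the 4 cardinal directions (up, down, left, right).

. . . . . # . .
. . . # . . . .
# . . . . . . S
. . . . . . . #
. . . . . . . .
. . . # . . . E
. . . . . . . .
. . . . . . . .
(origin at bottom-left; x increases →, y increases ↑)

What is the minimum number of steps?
5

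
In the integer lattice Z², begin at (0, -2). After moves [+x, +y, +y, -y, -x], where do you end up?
(0, -1)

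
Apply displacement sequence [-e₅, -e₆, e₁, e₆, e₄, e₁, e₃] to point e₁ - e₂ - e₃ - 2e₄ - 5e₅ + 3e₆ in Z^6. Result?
(3, -1, 0, -1, -6, 3)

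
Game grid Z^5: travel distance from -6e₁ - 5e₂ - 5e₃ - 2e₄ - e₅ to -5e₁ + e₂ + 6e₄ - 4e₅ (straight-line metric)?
11.619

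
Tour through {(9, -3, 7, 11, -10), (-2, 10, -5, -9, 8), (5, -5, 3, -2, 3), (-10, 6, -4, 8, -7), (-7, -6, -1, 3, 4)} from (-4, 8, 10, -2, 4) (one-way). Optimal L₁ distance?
168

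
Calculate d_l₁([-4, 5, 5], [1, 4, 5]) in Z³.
6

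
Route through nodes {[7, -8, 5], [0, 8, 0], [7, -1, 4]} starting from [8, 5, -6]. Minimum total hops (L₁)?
45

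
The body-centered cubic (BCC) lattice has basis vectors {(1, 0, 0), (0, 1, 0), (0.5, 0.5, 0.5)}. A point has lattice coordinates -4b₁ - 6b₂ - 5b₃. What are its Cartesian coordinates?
(-6.5, -8.5, -2.5)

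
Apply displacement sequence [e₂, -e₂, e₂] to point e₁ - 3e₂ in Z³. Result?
(1, -2, 0)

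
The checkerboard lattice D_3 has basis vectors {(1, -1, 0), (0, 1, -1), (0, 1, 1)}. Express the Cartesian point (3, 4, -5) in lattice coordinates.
3b₁ + 6b₂ + b₃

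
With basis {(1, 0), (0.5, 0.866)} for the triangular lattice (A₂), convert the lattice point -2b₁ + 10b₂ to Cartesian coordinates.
(3, 8.66)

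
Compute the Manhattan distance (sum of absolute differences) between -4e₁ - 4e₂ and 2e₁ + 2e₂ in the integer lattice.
12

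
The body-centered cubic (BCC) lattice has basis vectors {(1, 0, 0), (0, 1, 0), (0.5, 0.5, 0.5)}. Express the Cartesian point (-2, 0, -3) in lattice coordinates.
b₁ + 3b₂ - 6b₃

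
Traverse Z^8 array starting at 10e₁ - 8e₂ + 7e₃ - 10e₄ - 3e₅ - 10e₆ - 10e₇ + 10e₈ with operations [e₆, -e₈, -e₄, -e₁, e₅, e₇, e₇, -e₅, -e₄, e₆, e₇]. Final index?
(9, -8, 7, -12, -3, -8, -7, 9)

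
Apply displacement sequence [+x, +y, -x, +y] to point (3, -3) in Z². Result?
(3, -1)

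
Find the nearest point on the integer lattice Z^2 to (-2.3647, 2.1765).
(-2, 2)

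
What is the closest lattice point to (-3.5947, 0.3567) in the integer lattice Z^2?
(-4, 0)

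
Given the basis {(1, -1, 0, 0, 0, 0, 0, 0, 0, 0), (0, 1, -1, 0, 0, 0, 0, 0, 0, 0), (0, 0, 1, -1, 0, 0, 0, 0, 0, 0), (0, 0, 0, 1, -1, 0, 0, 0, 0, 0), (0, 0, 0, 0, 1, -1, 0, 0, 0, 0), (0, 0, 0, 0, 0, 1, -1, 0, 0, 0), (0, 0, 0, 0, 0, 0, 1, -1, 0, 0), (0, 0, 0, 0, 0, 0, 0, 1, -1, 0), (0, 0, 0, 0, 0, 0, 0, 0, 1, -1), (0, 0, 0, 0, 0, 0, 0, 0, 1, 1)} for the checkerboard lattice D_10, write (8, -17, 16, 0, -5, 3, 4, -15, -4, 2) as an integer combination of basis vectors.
8b₁ - 9b₂ + 7b₃ + 7b₄ + 2b₅ + 5b₆ + 9b₇ - 6b₈ - 6b₉ - 4b₁₀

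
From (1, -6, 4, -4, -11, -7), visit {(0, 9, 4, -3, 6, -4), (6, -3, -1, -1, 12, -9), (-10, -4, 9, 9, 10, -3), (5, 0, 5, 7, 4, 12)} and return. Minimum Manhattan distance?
212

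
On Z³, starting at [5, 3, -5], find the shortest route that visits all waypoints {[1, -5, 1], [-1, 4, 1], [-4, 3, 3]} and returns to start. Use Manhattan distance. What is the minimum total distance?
52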